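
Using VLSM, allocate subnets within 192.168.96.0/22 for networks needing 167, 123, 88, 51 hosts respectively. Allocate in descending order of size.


167 hosts -> /24 (254 usable): 192.168.96.0/24
123 hosts -> /25 (126 usable): 192.168.97.0/25
88 hosts -> /25 (126 usable): 192.168.97.128/25
51 hosts -> /26 (62 usable): 192.168.98.0/26
Allocation: 192.168.96.0/24 (167 hosts, 254 usable); 192.168.97.0/25 (123 hosts, 126 usable); 192.168.97.128/25 (88 hosts, 126 usable); 192.168.98.0/26 (51 hosts, 62 usable)


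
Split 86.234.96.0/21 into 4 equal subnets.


New prefix = 21 + 2 = 23
Each subnet has 512 addresses
  86.234.96.0/23
  86.234.98.0/23
  86.234.100.0/23
  86.234.102.0/23
Subnets: 86.234.96.0/23, 86.234.98.0/23, 86.234.100.0/23, 86.234.102.0/23


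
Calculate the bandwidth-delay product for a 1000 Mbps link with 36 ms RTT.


BDP = bandwidth * RTT
= 1000 Mbps * 36 ms
= 1000 * 1e6 * 36 / 1000 bits
= 36000000 bits
= 4500000 bytes
= 4394.5312 KB
BDP = 36000000 bits (4500000 bytes)


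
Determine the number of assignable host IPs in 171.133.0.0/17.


Host bits = 32 - 17 = 15
Total addresses = 2^15 = 32768
Usable = total - 2 (network and broadcast)
Usable hosts: 32766


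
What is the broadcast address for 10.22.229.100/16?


Network: 10.22.0.0/16
Host bits = 16
Set all host bits to 1:
Broadcast: 10.22.255.255


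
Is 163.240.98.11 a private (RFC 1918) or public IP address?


RFC 1918 private ranges:
  10.0.0.0/8 (10.0.0.0 - 10.255.255.255)
  172.16.0.0/12 (172.16.0.0 - 172.31.255.255)
  192.168.0.0/16 (192.168.0.0 - 192.168.255.255)
Public (not in any RFC 1918 range)


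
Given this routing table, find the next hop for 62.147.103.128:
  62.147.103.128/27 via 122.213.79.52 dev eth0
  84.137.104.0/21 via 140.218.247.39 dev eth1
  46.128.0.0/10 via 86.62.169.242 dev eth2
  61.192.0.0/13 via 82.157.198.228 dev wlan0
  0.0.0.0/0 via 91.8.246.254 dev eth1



Longest prefix match for 62.147.103.128:
  /27 62.147.103.128: MATCH
  /21 84.137.104.0: no
  /10 46.128.0.0: no
  /13 61.192.0.0: no
  /0 0.0.0.0: MATCH
Selected: next-hop 122.213.79.52 via eth0 (matched /27)


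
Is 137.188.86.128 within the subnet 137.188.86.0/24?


Subnet network: 137.188.86.0
Test IP AND mask: 137.188.86.0
Yes, 137.188.86.128 is in 137.188.86.0/24


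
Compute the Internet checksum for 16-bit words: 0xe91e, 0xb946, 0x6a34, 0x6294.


Sum all words (with carry folding):
+ 0xe91e = 0xe91e
+ 0xb946 = 0xa265
+ 0x6a34 = 0x0c9a
+ 0x6294 = 0x6f2e
One's complement: ~0x6f2e
Checksum = 0x90d1


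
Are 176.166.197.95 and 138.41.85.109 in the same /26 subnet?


Mask: 255.255.255.192
176.166.197.95 AND mask = 176.166.197.64
138.41.85.109 AND mask = 138.41.85.64
No, different subnets (176.166.197.64 vs 138.41.85.64)


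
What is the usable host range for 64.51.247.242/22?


Network: 64.51.244.0
Broadcast: 64.51.247.255
First usable = network + 1
Last usable = broadcast - 1
Range: 64.51.244.1 to 64.51.247.254


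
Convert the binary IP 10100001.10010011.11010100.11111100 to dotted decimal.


10100001 = 161
10010011 = 147
11010100 = 212
11111100 = 252
IP: 161.147.212.252


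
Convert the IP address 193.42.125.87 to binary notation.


193 = 11000001
42 = 00101010
125 = 01111101
87 = 01010111
Binary: 11000001.00101010.01111101.01010111


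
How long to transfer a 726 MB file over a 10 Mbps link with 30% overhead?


Effective throughput = 10 * (1 - 30/100) = 7 Mbps
File size in Mb = 726 * 8 = 5808 Mb
Time = 5808 / 7
Time = 829.7143 seconds


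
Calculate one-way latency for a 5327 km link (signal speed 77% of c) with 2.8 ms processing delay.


Speed = 0.77 * 3e5 km/s = 231000 km/s
Propagation delay = 5327 / 231000 = 0.0231 s = 23.0606 ms
Processing delay = 2.8 ms
Total one-way latency = 25.8606 ms


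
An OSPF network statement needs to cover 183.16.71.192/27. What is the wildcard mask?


Subnet mask: 255.255.255.224
Wildcard = 255.255.255.255 - subnet mask
255 - 255 = 0
255 - 255 = 0
255 - 255 = 0
255 - 224 = 31
Wildcard: 0.0.0.31


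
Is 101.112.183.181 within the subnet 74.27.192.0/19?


Subnet network: 74.27.192.0
Test IP AND mask: 101.112.160.0
No, 101.112.183.181 is not in 74.27.192.0/19


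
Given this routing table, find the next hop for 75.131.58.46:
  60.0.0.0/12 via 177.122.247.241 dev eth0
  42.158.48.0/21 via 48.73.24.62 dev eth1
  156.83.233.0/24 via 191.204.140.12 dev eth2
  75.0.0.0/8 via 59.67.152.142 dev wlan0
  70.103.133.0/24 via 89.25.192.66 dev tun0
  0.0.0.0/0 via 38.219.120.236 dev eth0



Longest prefix match for 75.131.58.46:
  /12 60.0.0.0: no
  /21 42.158.48.0: no
  /24 156.83.233.0: no
  /8 75.0.0.0: MATCH
  /24 70.103.133.0: no
  /0 0.0.0.0: MATCH
Selected: next-hop 59.67.152.142 via wlan0 (matched /8)


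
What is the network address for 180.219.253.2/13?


IP:   10110100.11011011.11111101.00000010
Mask: 11111111.11111000.00000000.00000000
AND operation:
Net:  10110100.11011000.00000000.00000000
Network: 180.216.0.0/13


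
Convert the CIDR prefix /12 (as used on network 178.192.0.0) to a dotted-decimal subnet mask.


/12 means 12 network bits, 20 host bits
Binary: 11111111111100000000000000000000
Mask: 255.240.0.0


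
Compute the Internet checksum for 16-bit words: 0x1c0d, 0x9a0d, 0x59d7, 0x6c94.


Sum all words (with carry folding):
+ 0x1c0d = 0x1c0d
+ 0x9a0d = 0xb61a
+ 0x59d7 = 0x0ff2
+ 0x6c94 = 0x7c86
One's complement: ~0x7c86
Checksum = 0x8379


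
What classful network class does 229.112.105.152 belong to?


First octet: 229
Binary: 11100101
1110xxxx -> Class D (224-239)
Class D (multicast), default mask N/A


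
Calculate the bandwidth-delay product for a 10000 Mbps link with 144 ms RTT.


BDP = bandwidth * RTT
= 10000 Mbps * 144 ms
= 10000 * 1e6 * 144 / 1000 bits
= 1440000000 bits
= 180000000 bytes
= 175781.25 KB
BDP = 1440000000 bits (180000000 bytes)


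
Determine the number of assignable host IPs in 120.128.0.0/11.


Host bits = 32 - 11 = 21
Total addresses = 2^21 = 2097152
Usable = total - 2 (network and broadcast)
Usable hosts: 2097150


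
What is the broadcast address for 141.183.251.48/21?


Network: 141.183.248.0/21
Host bits = 11
Set all host bits to 1:
Broadcast: 141.183.255.255


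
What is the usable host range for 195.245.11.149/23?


Network: 195.245.10.0
Broadcast: 195.245.11.255
First usable = network + 1
Last usable = broadcast - 1
Range: 195.245.10.1 to 195.245.11.254


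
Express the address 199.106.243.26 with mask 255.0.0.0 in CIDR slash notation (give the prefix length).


Binary: 11111111.00000000.00000000.00000000
Count leading 1s
Prefix: /8


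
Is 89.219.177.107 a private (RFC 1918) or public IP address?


RFC 1918 private ranges:
  10.0.0.0/8 (10.0.0.0 - 10.255.255.255)
  172.16.0.0/12 (172.16.0.0 - 172.31.255.255)
  192.168.0.0/16 (192.168.0.0 - 192.168.255.255)
Public (not in any RFC 1918 range)


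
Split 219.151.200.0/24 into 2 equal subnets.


New prefix = 24 + 1 = 25
Each subnet has 128 addresses
  219.151.200.0/25
  219.151.200.128/25
Subnets: 219.151.200.0/25, 219.151.200.128/25


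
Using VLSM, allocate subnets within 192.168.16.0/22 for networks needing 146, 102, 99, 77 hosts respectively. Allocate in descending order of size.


146 hosts -> /24 (254 usable): 192.168.16.0/24
102 hosts -> /25 (126 usable): 192.168.17.0/25
99 hosts -> /25 (126 usable): 192.168.17.128/25
77 hosts -> /25 (126 usable): 192.168.18.0/25
Allocation: 192.168.16.0/24 (146 hosts, 254 usable); 192.168.17.0/25 (102 hosts, 126 usable); 192.168.17.128/25 (99 hosts, 126 usable); 192.168.18.0/25 (77 hosts, 126 usable)


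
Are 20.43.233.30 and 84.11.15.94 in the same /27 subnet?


Mask: 255.255.255.224
20.43.233.30 AND mask = 20.43.233.0
84.11.15.94 AND mask = 84.11.15.64
No, different subnets (20.43.233.0 vs 84.11.15.64)


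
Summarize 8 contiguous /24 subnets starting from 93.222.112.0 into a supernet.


Original prefix: /24
Number of subnets: 8 = 2^3
New prefix = 24 - 3 = 21
Supernet: 93.222.112.0/21


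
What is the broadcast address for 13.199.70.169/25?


Network: 13.199.70.128/25
Host bits = 7
Set all host bits to 1:
Broadcast: 13.199.70.255


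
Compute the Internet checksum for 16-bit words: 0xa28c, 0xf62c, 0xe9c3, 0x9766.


Sum all words (with carry folding):
+ 0xa28c = 0xa28c
+ 0xf62c = 0x98b9
+ 0xe9c3 = 0x827d
+ 0x9766 = 0x19e4
One's complement: ~0x19e4
Checksum = 0xe61b


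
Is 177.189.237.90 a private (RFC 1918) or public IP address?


RFC 1918 private ranges:
  10.0.0.0/8 (10.0.0.0 - 10.255.255.255)
  172.16.0.0/12 (172.16.0.0 - 172.31.255.255)
  192.168.0.0/16 (192.168.0.0 - 192.168.255.255)
Public (not in any RFC 1918 range)


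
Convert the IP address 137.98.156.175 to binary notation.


137 = 10001001
98 = 01100010
156 = 10011100
175 = 10101111
Binary: 10001001.01100010.10011100.10101111


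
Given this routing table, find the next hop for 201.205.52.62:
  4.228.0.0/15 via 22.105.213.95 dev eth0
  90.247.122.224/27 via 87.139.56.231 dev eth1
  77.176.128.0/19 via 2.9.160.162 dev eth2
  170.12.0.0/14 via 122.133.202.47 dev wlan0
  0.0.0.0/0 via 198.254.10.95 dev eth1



Longest prefix match for 201.205.52.62:
  /15 4.228.0.0: no
  /27 90.247.122.224: no
  /19 77.176.128.0: no
  /14 170.12.0.0: no
  /0 0.0.0.0: MATCH
Selected: next-hop 198.254.10.95 via eth1 (matched /0)


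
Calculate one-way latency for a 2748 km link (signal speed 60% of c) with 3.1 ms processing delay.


Speed = 0.6 * 3e5 km/s = 180000 km/s
Propagation delay = 2748 / 180000 = 0.0153 s = 15.2667 ms
Processing delay = 3.1 ms
Total one-way latency = 18.3667 ms


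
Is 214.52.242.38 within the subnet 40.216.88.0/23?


Subnet network: 40.216.88.0
Test IP AND mask: 214.52.242.0
No, 214.52.242.38 is not in 40.216.88.0/23


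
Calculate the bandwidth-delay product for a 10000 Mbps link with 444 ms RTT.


BDP = bandwidth * RTT
= 10000 Mbps * 444 ms
= 10000 * 1e6 * 444 / 1000 bits
= 4440000000 bits
= 555000000 bytes
= 541992.1875 KB
BDP = 4440000000 bits (555000000 bytes)


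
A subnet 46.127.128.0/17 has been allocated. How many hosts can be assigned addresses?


Host bits = 32 - 17 = 15
Total addresses = 2^15 = 32768
Usable = total - 2 (network and broadcast)
Usable hosts: 32766


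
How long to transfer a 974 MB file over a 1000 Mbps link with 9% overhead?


Effective throughput = 1000 * (1 - 9/100) = 910 Mbps
File size in Mb = 974 * 8 = 7792 Mb
Time = 7792 / 910
Time = 8.5626 seconds


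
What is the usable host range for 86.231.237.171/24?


Network: 86.231.237.0
Broadcast: 86.231.237.255
First usable = network + 1
Last usable = broadcast - 1
Range: 86.231.237.1 to 86.231.237.254


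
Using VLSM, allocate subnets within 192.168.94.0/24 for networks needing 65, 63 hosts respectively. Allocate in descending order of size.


65 hosts -> /25 (126 usable): 192.168.94.0/25
63 hosts -> /25 (126 usable): 192.168.94.128/25
Allocation: 192.168.94.0/25 (65 hosts, 126 usable); 192.168.94.128/25 (63 hosts, 126 usable)


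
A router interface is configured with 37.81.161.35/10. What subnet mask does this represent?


/10 means 10 network bits, 22 host bits
Binary: 11111111110000000000000000000000
Mask: 255.192.0.0


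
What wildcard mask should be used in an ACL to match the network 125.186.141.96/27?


Subnet mask: 255.255.255.224
Wildcard = 255.255.255.255 - subnet mask
255 - 255 = 0
255 - 255 = 0
255 - 255 = 0
255 - 224 = 31
Wildcard: 0.0.0.31


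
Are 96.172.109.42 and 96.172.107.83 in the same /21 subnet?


Mask: 255.255.248.0
96.172.109.42 AND mask = 96.172.104.0
96.172.107.83 AND mask = 96.172.104.0
Yes, same subnet (96.172.104.0)


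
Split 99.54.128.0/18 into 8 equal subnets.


New prefix = 18 + 3 = 21
Each subnet has 2048 addresses
  99.54.128.0/21
  99.54.136.0/21
  99.54.144.0/21
  99.54.152.0/21
  99.54.160.0/21
  99.54.168.0/21
  99.54.176.0/21
  99.54.184.0/21
Subnets: 99.54.128.0/21, 99.54.136.0/21, 99.54.144.0/21, 99.54.152.0/21, 99.54.160.0/21, 99.54.168.0/21, 99.54.176.0/21, 99.54.184.0/21


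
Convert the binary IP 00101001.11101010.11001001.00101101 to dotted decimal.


00101001 = 41
11101010 = 234
11001001 = 201
00101101 = 45
IP: 41.234.201.45


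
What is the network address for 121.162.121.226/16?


IP:   01111001.10100010.01111001.11100010
Mask: 11111111.11111111.00000000.00000000
AND operation:
Net:  01111001.10100010.00000000.00000000
Network: 121.162.0.0/16


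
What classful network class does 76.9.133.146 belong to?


First octet: 76
Binary: 01001100
0xxxxxxx -> Class A (1-126)
Class A, default mask 255.0.0.0 (/8)


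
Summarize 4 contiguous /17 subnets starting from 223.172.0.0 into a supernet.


Original prefix: /17
Number of subnets: 4 = 2^2
New prefix = 17 - 2 = 15
Supernet: 223.172.0.0/15


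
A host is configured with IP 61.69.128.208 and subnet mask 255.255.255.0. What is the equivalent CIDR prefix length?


Binary: 11111111.11111111.11111111.00000000
Count leading 1s
Prefix: /24


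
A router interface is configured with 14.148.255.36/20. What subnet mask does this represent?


/20 means 20 network bits, 12 host bits
Binary: 11111111111111111111000000000000
Mask: 255.255.240.0


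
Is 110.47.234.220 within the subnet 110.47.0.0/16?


Subnet network: 110.47.0.0
Test IP AND mask: 110.47.0.0
Yes, 110.47.234.220 is in 110.47.0.0/16


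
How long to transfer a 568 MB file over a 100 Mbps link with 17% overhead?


Effective throughput = 100 * (1 - 17/100) = 83 Mbps
File size in Mb = 568 * 8 = 4544 Mb
Time = 4544 / 83
Time = 54.747 seconds


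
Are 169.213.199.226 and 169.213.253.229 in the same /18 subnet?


Mask: 255.255.192.0
169.213.199.226 AND mask = 169.213.192.0
169.213.253.229 AND mask = 169.213.192.0
Yes, same subnet (169.213.192.0)


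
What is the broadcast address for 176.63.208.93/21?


Network: 176.63.208.0/21
Host bits = 11
Set all host bits to 1:
Broadcast: 176.63.215.255


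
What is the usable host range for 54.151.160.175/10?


Network: 54.128.0.0
Broadcast: 54.191.255.255
First usable = network + 1
Last usable = broadcast - 1
Range: 54.128.0.1 to 54.191.255.254


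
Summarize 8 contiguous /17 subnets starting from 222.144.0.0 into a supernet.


Original prefix: /17
Number of subnets: 8 = 2^3
New prefix = 17 - 3 = 14
Supernet: 222.144.0.0/14


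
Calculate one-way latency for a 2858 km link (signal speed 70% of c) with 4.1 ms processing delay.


Speed = 0.7 * 3e5 km/s = 210000 km/s
Propagation delay = 2858 / 210000 = 0.0136 s = 13.6095 ms
Processing delay = 4.1 ms
Total one-way latency = 17.7095 ms


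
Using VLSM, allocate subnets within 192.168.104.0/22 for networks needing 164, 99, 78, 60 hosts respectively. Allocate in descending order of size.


164 hosts -> /24 (254 usable): 192.168.104.0/24
99 hosts -> /25 (126 usable): 192.168.105.0/25
78 hosts -> /25 (126 usable): 192.168.105.128/25
60 hosts -> /26 (62 usable): 192.168.106.0/26
Allocation: 192.168.104.0/24 (164 hosts, 254 usable); 192.168.105.0/25 (99 hosts, 126 usable); 192.168.105.128/25 (78 hosts, 126 usable); 192.168.106.0/26 (60 hosts, 62 usable)


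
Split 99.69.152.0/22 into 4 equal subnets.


New prefix = 22 + 2 = 24
Each subnet has 256 addresses
  99.69.152.0/24
  99.69.153.0/24
  99.69.154.0/24
  99.69.155.0/24
Subnets: 99.69.152.0/24, 99.69.153.0/24, 99.69.154.0/24, 99.69.155.0/24


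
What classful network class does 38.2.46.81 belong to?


First octet: 38
Binary: 00100110
0xxxxxxx -> Class A (1-126)
Class A, default mask 255.0.0.0 (/8)


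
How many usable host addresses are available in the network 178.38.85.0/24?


Host bits = 32 - 24 = 8
Total addresses = 2^8 = 256
Usable = total - 2 (network and broadcast)
Usable hosts: 254


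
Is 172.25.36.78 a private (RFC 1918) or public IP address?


RFC 1918 private ranges:
  10.0.0.0/8 (10.0.0.0 - 10.255.255.255)
  172.16.0.0/12 (172.16.0.0 - 172.31.255.255)
  192.168.0.0/16 (192.168.0.0 - 192.168.255.255)
Private (in 172.16.0.0/12)


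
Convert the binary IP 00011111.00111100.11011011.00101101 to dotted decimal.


00011111 = 31
00111100 = 60
11011011 = 219
00101101 = 45
IP: 31.60.219.45


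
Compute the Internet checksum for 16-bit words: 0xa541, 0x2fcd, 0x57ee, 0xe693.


Sum all words (with carry folding):
+ 0xa541 = 0xa541
+ 0x2fcd = 0xd50e
+ 0x57ee = 0x2cfd
+ 0xe693 = 0x1391
One's complement: ~0x1391
Checksum = 0xec6e


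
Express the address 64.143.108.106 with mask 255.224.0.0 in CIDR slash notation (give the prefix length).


Binary: 11111111.11100000.00000000.00000000
Count leading 1s
Prefix: /11


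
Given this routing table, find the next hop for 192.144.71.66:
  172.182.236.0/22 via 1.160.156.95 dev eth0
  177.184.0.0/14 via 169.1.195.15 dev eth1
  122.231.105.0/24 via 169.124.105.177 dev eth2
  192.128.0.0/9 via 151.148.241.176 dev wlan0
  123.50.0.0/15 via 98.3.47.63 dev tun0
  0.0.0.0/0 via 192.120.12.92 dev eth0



Longest prefix match for 192.144.71.66:
  /22 172.182.236.0: no
  /14 177.184.0.0: no
  /24 122.231.105.0: no
  /9 192.128.0.0: MATCH
  /15 123.50.0.0: no
  /0 0.0.0.0: MATCH
Selected: next-hop 151.148.241.176 via wlan0 (matched /9)


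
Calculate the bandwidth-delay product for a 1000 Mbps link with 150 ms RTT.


BDP = bandwidth * RTT
= 1000 Mbps * 150 ms
= 1000 * 1e6 * 150 / 1000 bits
= 150000000 bits
= 18750000 bytes
= 18310.5469 KB
BDP = 150000000 bits (18750000 bytes)


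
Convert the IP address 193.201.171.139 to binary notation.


193 = 11000001
201 = 11001001
171 = 10101011
139 = 10001011
Binary: 11000001.11001001.10101011.10001011


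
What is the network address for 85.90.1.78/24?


IP:   01010101.01011010.00000001.01001110
Mask: 11111111.11111111.11111111.00000000
AND operation:
Net:  01010101.01011010.00000001.00000000
Network: 85.90.1.0/24


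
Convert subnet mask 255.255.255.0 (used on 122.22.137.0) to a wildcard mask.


Subnet mask: 255.255.255.0
Wildcard = 255.255.255.255 - subnet mask
255 - 255 = 0
255 - 255 = 0
255 - 255 = 0
255 - 0 = 255
Wildcard: 0.0.0.255


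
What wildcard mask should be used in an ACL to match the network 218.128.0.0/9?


Subnet mask: 255.128.0.0
Wildcard = 255.255.255.255 - subnet mask
255 - 255 = 0
255 - 128 = 127
255 - 0 = 255
255 - 0 = 255
Wildcard: 0.127.255.255


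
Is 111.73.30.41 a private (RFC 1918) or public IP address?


RFC 1918 private ranges:
  10.0.0.0/8 (10.0.0.0 - 10.255.255.255)
  172.16.0.0/12 (172.16.0.0 - 172.31.255.255)
  192.168.0.0/16 (192.168.0.0 - 192.168.255.255)
Public (not in any RFC 1918 range)


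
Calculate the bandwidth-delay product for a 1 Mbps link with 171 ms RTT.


BDP = bandwidth * RTT
= 1 Mbps * 171 ms
= 1 * 1e6 * 171 / 1000 bits
= 171000 bits
= 21375 bytes
= 20.874 KB
BDP = 171000 bits (21375 bytes)


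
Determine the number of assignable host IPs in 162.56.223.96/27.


Host bits = 32 - 27 = 5
Total addresses = 2^5 = 32
Usable = total - 2 (network and broadcast)
Usable hosts: 30


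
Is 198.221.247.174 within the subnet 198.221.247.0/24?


Subnet network: 198.221.247.0
Test IP AND mask: 198.221.247.0
Yes, 198.221.247.174 is in 198.221.247.0/24


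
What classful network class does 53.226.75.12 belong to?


First octet: 53
Binary: 00110101
0xxxxxxx -> Class A (1-126)
Class A, default mask 255.0.0.0 (/8)


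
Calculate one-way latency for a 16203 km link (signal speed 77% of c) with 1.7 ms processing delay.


Speed = 0.77 * 3e5 km/s = 231000 km/s
Propagation delay = 16203 / 231000 = 0.0701 s = 70.1429 ms
Processing delay = 1.7 ms
Total one-way latency = 71.8429 ms


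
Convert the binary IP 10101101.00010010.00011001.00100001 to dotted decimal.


10101101 = 173
00010010 = 18
00011001 = 25
00100001 = 33
IP: 173.18.25.33


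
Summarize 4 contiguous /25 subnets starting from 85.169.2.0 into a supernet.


Original prefix: /25
Number of subnets: 4 = 2^2
New prefix = 25 - 2 = 23
Supernet: 85.169.2.0/23


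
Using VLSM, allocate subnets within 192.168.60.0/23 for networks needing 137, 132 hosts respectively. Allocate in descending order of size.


137 hosts -> /24 (254 usable): 192.168.60.0/24
132 hosts -> /24 (254 usable): 192.168.61.0/24
Allocation: 192.168.60.0/24 (137 hosts, 254 usable); 192.168.61.0/24 (132 hosts, 254 usable)


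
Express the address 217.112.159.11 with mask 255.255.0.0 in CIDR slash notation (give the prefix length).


Binary: 11111111.11111111.00000000.00000000
Count leading 1s
Prefix: /16


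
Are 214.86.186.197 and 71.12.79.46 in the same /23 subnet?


Mask: 255.255.254.0
214.86.186.197 AND mask = 214.86.186.0
71.12.79.46 AND mask = 71.12.78.0
No, different subnets (214.86.186.0 vs 71.12.78.0)


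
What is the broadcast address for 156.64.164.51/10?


Network: 156.64.0.0/10
Host bits = 22
Set all host bits to 1:
Broadcast: 156.127.255.255


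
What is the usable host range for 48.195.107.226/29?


Network: 48.195.107.224
Broadcast: 48.195.107.231
First usable = network + 1
Last usable = broadcast - 1
Range: 48.195.107.225 to 48.195.107.230


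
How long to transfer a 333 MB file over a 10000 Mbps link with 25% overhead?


Effective throughput = 10000 * (1 - 25/100) = 7500 Mbps
File size in Mb = 333 * 8 = 2664 Mb
Time = 2664 / 7500
Time = 0.3552 seconds


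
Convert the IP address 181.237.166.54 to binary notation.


181 = 10110101
237 = 11101101
166 = 10100110
54 = 00110110
Binary: 10110101.11101101.10100110.00110110


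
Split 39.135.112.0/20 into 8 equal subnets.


New prefix = 20 + 3 = 23
Each subnet has 512 addresses
  39.135.112.0/23
  39.135.114.0/23
  39.135.116.0/23
  39.135.118.0/23
  39.135.120.0/23
  39.135.122.0/23
  39.135.124.0/23
  39.135.126.0/23
Subnets: 39.135.112.0/23, 39.135.114.0/23, 39.135.116.0/23, 39.135.118.0/23, 39.135.120.0/23, 39.135.122.0/23, 39.135.124.0/23, 39.135.126.0/23


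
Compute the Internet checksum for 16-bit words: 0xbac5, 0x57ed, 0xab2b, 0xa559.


Sum all words (with carry folding):
+ 0xbac5 = 0xbac5
+ 0x57ed = 0x12b3
+ 0xab2b = 0xbdde
+ 0xa559 = 0x6338
One's complement: ~0x6338
Checksum = 0x9cc7


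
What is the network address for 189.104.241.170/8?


IP:   10111101.01101000.11110001.10101010
Mask: 11111111.00000000.00000000.00000000
AND operation:
Net:  10111101.00000000.00000000.00000000
Network: 189.0.0.0/8


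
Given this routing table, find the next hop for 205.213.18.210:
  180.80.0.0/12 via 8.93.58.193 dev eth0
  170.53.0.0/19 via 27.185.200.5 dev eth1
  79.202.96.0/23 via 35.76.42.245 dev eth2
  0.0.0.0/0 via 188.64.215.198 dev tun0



Longest prefix match for 205.213.18.210:
  /12 180.80.0.0: no
  /19 170.53.0.0: no
  /23 79.202.96.0: no
  /0 0.0.0.0: MATCH
Selected: next-hop 188.64.215.198 via tun0 (matched /0)


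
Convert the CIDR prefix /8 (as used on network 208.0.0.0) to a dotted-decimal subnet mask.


/8 means 8 network bits, 24 host bits
Binary: 11111111000000000000000000000000
Mask: 255.0.0.0


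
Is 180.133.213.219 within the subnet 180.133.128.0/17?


Subnet network: 180.133.128.0
Test IP AND mask: 180.133.128.0
Yes, 180.133.213.219 is in 180.133.128.0/17


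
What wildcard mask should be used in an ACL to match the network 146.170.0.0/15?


Subnet mask: 255.254.0.0
Wildcard = 255.255.255.255 - subnet mask
255 - 255 = 0
255 - 254 = 1
255 - 0 = 255
255 - 0 = 255
Wildcard: 0.1.255.255


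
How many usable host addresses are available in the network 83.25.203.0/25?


Host bits = 32 - 25 = 7
Total addresses = 2^7 = 128
Usable = total - 2 (network and broadcast)
Usable hosts: 126


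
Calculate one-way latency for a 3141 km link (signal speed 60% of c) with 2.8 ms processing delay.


Speed = 0.6 * 3e5 km/s = 180000 km/s
Propagation delay = 3141 / 180000 = 0.0175 s = 17.45 ms
Processing delay = 2.8 ms
Total one-way latency = 20.25 ms


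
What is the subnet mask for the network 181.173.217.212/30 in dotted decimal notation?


/30 means 30 network bits, 2 host bits
Binary: 11111111111111111111111111111100
Mask: 255.255.255.252


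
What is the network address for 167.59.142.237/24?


IP:   10100111.00111011.10001110.11101101
Mask: 11111111.11111111.11111111.00000000
AND operation:
Net:  10100111.00111011.10001110.00000000
Network: 167.59.142.0/24


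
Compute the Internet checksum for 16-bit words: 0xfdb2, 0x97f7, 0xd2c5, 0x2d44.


Sum all words (with carry folding):
+ 0xfdb2 = 0xfdb2
+ 0x97f7 = 0x95aa
+ 0xd2c5 = 0x6870
+ 0x2d44 = 0x95b4
One's complement: ~0x95b4
Checksum = 0x6a4b


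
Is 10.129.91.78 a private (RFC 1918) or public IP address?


RFC 1918 private ranges:
  10.0.0.0/8 (10.0.0.0 - 10.255.255.255)
  172.16.0.0/12 (172.16.0.0 - 172.31.255.255)
  192.168.0.0/16 (192.168.0.0 - 192.168.255.255)
Private (in 10.0.0.0/8)


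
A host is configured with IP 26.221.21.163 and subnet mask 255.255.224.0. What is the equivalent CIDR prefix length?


Binary: 11111111.11111111.11100000.00000000
Count leading 1s
Prefix: /19


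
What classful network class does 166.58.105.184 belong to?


First octet: 166
Binary: 10100110
10xxxxxx -> Class B (128-191)
Class B, default mask 255.255.0.0 (/16)


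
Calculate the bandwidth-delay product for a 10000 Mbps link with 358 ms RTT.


BDP = bandwidth * RTT
= 10000 Mbps * 358 ms
= 10000 * 1e6 * 358 / 1000 bits
= 3580000000 bits
= 447500000 bytes
= 437011.7188 KB
BDP = 3580000000 bits (447500000 bytes)


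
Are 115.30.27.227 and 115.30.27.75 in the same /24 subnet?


Mask: 255.255.255.0
115.30.27.227 AND mask = 115.30.27.0
115.30.27.75 AND mask = 115.30.27.0
Yes, same subnet (115.30.27.0)


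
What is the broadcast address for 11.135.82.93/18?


Network: 11.135.64.0/18
Host bits = 14
Set all host bits to 1:
Broadcast: 11.135.127.255


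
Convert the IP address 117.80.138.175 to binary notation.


117 = 01110101
80 = 01010000
138 = 10001010
175 = 10101111
Binary: 01110101.01010000.10001010.10101111


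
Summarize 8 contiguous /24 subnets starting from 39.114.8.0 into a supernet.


Original prefix: /24
Number of subnets: 8 = 2^3
New prefix = 24 - 3 = 21
Supernet: 39.114.8.0/21


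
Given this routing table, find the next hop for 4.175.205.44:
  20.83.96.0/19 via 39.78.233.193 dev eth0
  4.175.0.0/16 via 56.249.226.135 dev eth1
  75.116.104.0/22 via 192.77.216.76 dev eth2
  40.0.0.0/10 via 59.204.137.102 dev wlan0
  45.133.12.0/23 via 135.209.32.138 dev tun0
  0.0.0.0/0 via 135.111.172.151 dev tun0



Longest prefix match for 4.175.205.44:
  /19 20.83.96.0: no
  /16 4.175.0.0: MATCH
  /22 75.116.104.0: no
  /10 40.0.0.0: no
  /23 45.133.12.0: no
  /0 0.0.0.0: MATCH
Selected: next-hop 56.249.226.135 via eth1 (matched /16)


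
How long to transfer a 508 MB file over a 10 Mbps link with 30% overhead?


Effective throughput = 10 * (1 - 30/100) = 7 Mbps
File size in Mb = 508 * 8 = 4064 Mb
Time = 4064 / 7
Time = 580.5714 seconds


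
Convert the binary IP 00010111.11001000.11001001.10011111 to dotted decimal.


00010111 = 23
11001000 = 200
11001001 = 201
10011111 = 159
IP: 23.200.201.159


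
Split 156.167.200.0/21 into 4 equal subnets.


New prefix = 21 + 2 = 23
Each subnet has 512 addresses
  156.167.200.0/23
  156.167.202.0/23
  156.167.204.0/23
  156.167.206.0/23
Subnets: 156.167.200.0/23, 156.167.202.0/23, 156.167.204.0/23, 156.167.206.0/23


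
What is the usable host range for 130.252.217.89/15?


Network: 130.252.0.0
Broadcast: 130.253.255.255
First usable = network + 1
Last usable = broadcast - 1
Range: 130.252.0.1 to 130.253.255.254


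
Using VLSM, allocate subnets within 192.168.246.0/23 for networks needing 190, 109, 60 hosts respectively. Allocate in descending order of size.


190 hosts -> /24 (254 usable): 192.168.246.0/24
109 hosts -> /25 (126 usable): 192.168.247.0/25
60 hosts -> /26 (62 usable): 192.168.247.128/26
Allocation: 192.168.246.0/24 (190 hosts, 254 usable); 192.168.247.0/25 (109 hosts, 126 usable); 192.168.247.128/26 (60 hosts, 62 usable)


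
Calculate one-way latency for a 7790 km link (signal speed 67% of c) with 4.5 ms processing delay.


Speed = 0.67 * 3e5 km/s = 201000 km/s
Propagation delay = 7790 / 201000 = 0.0388 s = 38.7562 ms
Processing delay = 4.5 ms
Total one-way latency = 43.2562 ms


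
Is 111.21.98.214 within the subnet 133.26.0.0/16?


Subnet network: 133.26.0.0
Test IP AND mask: 111.21.0.0
No, 111.21.98.214 is not in 133.26.0.0/16


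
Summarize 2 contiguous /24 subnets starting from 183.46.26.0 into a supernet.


Original prefix: /24
Number of subnets: 2 = 2^1
New prefix = 24 - 1 = 23
Supernet: 183.46.26.0/23


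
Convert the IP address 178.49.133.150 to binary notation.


178 = 10110010
49 = 00110001
133 = 10000101
150 = 10010110
Binary: 10110010.00110001.10000101.10010110


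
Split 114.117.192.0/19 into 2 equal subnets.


New prefix = 19 + 1 = 20
Each subnet has 4096 addresses
  114.117.192.0/20
  114.117.208.0/20
Subnets: 114.117.192.0/20, 114.117.208.0/20


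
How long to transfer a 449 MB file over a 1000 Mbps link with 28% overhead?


Effective throughput = 1000 * (1 - 28/100) = 720 Mbps
File size in Mb = 449 * 8 = 3592 Mb
Time = 3592 / 720
Time = 4.9889 seconds


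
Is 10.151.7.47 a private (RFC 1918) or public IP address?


RFC 1918 private ranges:
  10.0.0.0/8 (10.0.0.0 - 10.255.255.255)
  172.16.0.0/12 (172.16.0.0 - 172.31.255.255)
  192.168.0.0/16 (192.168.0.0 - 192.168.255.255)
Private (in 10.0.0.0/8)


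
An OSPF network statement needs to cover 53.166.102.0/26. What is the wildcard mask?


Subnet mask: 255.255.255.192
Wildcard = 255.255.255.255 - subnet mask
255 - 255 = 0
255 - 255 = 0
255 - 255 = 0
255 - 192 = 63
Wildcard: 0.0.0.63


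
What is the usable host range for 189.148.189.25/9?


Network: 189.128.0.0
Broadcast: 189.255.255.255
First usable = network + 1
Last usable = broadcast - 1
Range: 189.128.0.1 to 189.255.255.254


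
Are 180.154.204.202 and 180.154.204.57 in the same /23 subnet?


Mask: 255.255.254.0
180.154.204.202 AND mask = 180.154.204.0
180.154.204.57 AND mask = 180.154.204.0
Yes, same subnet (180.154.204.0)


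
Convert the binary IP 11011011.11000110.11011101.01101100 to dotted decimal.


11011011 = 219
11000110 = 198
11011101 = 221
01101100 = 108
IP: 219.198.221.108


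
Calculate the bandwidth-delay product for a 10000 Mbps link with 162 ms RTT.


BDP = bandwidth * RTT
= 10000 Mbps * 162 ms
= 10000 * 1e6 * 162 / 1000 bits
= 1620000000 bits
= 202500000 bytes
= 197753.9062 KB
BDP = 1620000000 bits (202500000 bytes)


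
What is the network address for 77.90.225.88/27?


IP:   01001101.01011010.11100001.01011000
Mask: 11111111.11111111.11111111.11100000
AND operation:
Net:  01001101.01011010.11100001.01000000
Network: 77.90.225.64/27


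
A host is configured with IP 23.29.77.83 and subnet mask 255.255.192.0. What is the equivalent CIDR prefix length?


Binary: 11111111.11111111.11000000.00000000
Count leading 1s
Prefix: /18


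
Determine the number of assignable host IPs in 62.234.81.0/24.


Host bits = 32 - 24 = 8
Total addresses = 2^8 = 256
Usable = total - 2 (network and broadcast)
Usable hosts: 254


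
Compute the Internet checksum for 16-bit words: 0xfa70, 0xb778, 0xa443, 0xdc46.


Sum all words (with carry folding):
+ 0xfa70 = 0xfa70
+ 0xb778 = 0xb1e9
+ 0xa443 = 0x562d
+ 0xdc46 = 0x3274
One's complement: ~0x3274
Checksum = 0xcd8b


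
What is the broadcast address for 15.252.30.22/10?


Network: 15.192.0.0/10
Host bits = 22
Set all host bits to 1:
Broadcast: 15.255.255.255


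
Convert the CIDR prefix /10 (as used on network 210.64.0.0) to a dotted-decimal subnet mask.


/10 means 10 network bits, 22 host bits
Binary: 11111111110000000000000000000000
Mask: 255.192.0.0


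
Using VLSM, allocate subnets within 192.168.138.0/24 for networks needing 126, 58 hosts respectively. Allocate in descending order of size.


126 hosts -> /25 (126 usable): 192.168.138.0/25
58 hosts -> /26 (62 usable): 192.168.138.128/26
Allocation: 192.168.138.0/25 (126 hosts, 126 usable); 192.168.138.128/26 (58 hosts, 62 usable)


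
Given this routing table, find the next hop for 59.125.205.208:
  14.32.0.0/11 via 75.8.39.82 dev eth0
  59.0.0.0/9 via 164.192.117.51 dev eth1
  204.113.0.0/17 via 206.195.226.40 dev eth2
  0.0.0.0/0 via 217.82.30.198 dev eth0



Longest prefix match for 59.125.205.208:
  /11 14.32.0.0: no
  /9 59.0.0.0: MATCH
  /17 204.113.0.0: no
  /0 0.0.0.0: MATCH
Selected: next-hop 164.192.117.51 via eth1 (matched /9)


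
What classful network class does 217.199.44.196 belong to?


First octet: 217
Binary: 11011001
110xxxxx -> Class C (192-223)
Class C, default mask 255.255.255.0 (/24)


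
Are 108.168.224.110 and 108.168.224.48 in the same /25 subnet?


Mask: 255.255.255.128
108.168.224.110 AND mask = 108.168.224.0
108.168.224.48 AND mask = 108.168.224.0
Yes, same subnet (108.168.224.0)


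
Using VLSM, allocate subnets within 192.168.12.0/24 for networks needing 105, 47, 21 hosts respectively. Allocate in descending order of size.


105 hosts -> /25 (126 usable): 192.168.12.0/25
47 hosts -> /26 (62 usable): 192.168.12.128/26
21 hosts -> /27 (30 usable): 192.168.12.192/27
Allocation: 192.168.12.0/25 (105 hosts, 126 usable); 192.168.12.128/26 (47 hosts, 62 usable); 192.168.12.192/27 (21 hosts, 30 usable)


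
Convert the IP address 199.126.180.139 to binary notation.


199 = 11000111
126 = 01111110
180 = 10110100
139 = 10001011
Binary: 11000111.01111110.10110100.10001011


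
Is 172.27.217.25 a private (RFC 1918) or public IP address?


RFC 1918 private ranges:
  10.0.0.0/8 (10.0.0.0 - 10.255.255.255)
  172.16.0.0/12 (172.16.0.0 - 172.31.255.255)
  192.168.0.0/16 (192.168.0.0 - 192.168.255.255)
Private (in 172.16.0.0/12)


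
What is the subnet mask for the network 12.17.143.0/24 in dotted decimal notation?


/24 means 24 network bits, 8 host bits
Binary: 11111111111111111111111100000000
Mask: 255.255.255.0


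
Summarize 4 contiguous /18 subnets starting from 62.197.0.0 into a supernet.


Original prefix: /18
Number of subnets: 4 = 2^2
New prefix = 18 - 2 = 16
Supernet: 62.197.0.0/16


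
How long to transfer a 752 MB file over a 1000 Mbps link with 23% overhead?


Effective throughput = 1000 * (1 - 23/100) = 770 Mbps
File size in Mb = 752 * 8 = 6016 Mb
Time = 6016 / 770
Time = 7.813 seconds


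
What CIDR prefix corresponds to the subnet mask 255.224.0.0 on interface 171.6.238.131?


Binary: 11111111.11100000.00000000.00000000
Count leading 1s
Prefix: /11


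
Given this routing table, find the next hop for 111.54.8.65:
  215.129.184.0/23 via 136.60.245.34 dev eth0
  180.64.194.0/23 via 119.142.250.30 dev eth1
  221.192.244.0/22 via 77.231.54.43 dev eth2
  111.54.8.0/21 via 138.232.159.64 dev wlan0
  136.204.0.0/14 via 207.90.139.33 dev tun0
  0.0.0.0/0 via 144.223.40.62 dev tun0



Longest prefix match for 111.54.8.65:
  /23 215.129.184.0: no
  /23 180.64.194.0: no
  /22 221.192.244.0: no
  /21 111.54.8.0: MATCH
  /14 136.204.0.0: no
  /0 0.0.0.0: MATCH
Selected: next-hop 138.232.159.64 via wlan0 (matched /21)


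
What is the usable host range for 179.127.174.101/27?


Network: 179.127.174.96
Broadcast: 179.127.174.127
First usable = network + 1
Last usable = broadcast - 1
Range: 179.127.174.97 to 179.127.174.126


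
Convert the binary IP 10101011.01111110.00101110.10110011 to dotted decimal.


10101011 = 171
01111110 = 126
00101110 = 46
10110011 = 179
IP: 171.126.46.179


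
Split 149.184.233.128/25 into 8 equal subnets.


New prefix = 25 + 3 = 28
Each subnet has 16 addresses
  149.184.233.128/28
  149.184.233.144/28
  149.184.233.160/28
  149.184.233.176/28
  149.184.233.192/28
  149.184.233.208/28
  149.184.233.224/28
  149.184.233.240/28
Subnets: 149.184.233.128/28, 149.184.233.144/28, 149.184.233.160/28, 149.184.233.176/28, 149.184.233.192/28, 149.184.233.208/28, 149.184.233.224/28, 149.184.233.240/28


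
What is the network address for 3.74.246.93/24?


IP:   00000011.01001010.11110110.01011101
Mask: 11111111.11111111.11111111.00000000
AND operation:
Net:  00000011.01001010.11110110.00000000
Network: 3.74.246.0/24


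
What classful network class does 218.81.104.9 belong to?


First octet: 218
Binary: 11011010
110xxxxx -> Class C (192-223)
Class C, default mask 255.255.255.0 (/24)


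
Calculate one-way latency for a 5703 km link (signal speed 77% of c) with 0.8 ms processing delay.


Speed = 0.77 * 3e5 km/s = 231000 km/s
Propagation delay = 5703 / 231000 = 0.0247 s = 24.6883 ms
Processing delay = 0.8 ms
Total one-way latency = 25.4883 ms


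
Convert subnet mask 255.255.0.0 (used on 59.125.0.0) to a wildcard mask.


Subnet mask: 255.255.0.0
Wildcard = 255.255.255.255 - subnet mask
255 - 255 = 0
255 - 255 = 0
255 - 0 = 255
255 - 0 = 255
Wildcard: 0.0.255.255


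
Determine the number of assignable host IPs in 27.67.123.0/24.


Host bits = 32 - 24 = 8
Total addresses = 2^8 = 256
Usable = total - 2 (network and broadcast)
Usable hosts: 254


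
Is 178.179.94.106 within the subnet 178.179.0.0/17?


Subnet network: 178.179.0.0
Test IP AND mask: 178.179.0.0
Yes, 178.179.94.106 is in 178.179.0.0/17


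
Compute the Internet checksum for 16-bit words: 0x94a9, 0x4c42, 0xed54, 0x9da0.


Sum all words (with carry folding):
+ 0x94a9 = 0x94a9
+ 0x4c42 = 0xe0eb
+ 0xed54 = 0xce40
+ 0x9da0 = 0x6be1
One's complement: ~0x6be1
Checksum = 0x941e


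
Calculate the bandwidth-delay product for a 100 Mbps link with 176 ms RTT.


BDP = bandwidth * RTT
= 100 Mbps * 176 ms
= 100 * 1e6 * 176 / 1000 bits
= 17600000 bits
= 2200000 bytes
= 2148.4375 KB
BDP = 17600000 bits (2200000 bytes)


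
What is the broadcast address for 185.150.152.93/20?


Network: 185.150.144.0/20
Host bits = 12
Set all host bits to 1:
Broadcast: 185.150.159.255


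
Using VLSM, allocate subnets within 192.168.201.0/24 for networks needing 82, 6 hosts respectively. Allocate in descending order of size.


82 hosts -> /25 (126 usable): 192.168.201.0/25
6 hosts -> /29 (6 usable): 192.168.201.128/29
Allocation: 192.168.201.0/25 (82 hosts, 126 usable); 192.168.201.128/29 (6 hosts, 6 usable)


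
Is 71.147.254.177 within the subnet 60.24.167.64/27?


Subnet network: 60.24.167.64
Test IP AND mask: 71.147.254.160
No, 71.147.254.177 is not in 60.24.167.64/27


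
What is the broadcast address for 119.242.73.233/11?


Network: 119.224.0.0/11
Host bits = 21
Set all host bits to 1:
Broadcast: 119.255.255.255


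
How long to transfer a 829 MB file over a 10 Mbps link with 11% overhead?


Effective throughput = 10 * (1 - 11/100) = 8.9 Mbps
File size in Mb = 829 * 8 = 6632 Mb
Time = 6632 / 8.9
Time = 745.1685 seconds


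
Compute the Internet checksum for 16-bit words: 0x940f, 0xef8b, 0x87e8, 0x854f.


Sum all words (with carry folding):
+ 0x940f = 0x940f
+ 0xef8b = 0x839b
+ 0x87e8 = 0x0b84
+ 0x854f = 0x90d3
One's complement: ~0x90d3
Checksum = 0x6f2c


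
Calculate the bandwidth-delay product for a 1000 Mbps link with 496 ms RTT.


BDP = bandwidth * RTT
= 1000 Mbps * 496 ms
= 1000 * 1e6 * 496 / 1000 bits
= 496000000 bits
= 62000000 bytes
= 60546.875 KB
BDP = 496000000 bits (62000000 bytes)


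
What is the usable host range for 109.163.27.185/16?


Network: 109.163.0.0
Broadcast: 109.163.255.255
First usable = network + 1
Last usable = broadcast - 1
Range: 109.163.0.1 to 109.163.255.254


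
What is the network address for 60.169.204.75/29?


IP:   00111100.10101001.11001100.01001011
Mask: 11111111.11111111.11111111.11111000
AND operation:
Net:  00111100.10101001.11001100.01001000
Network: 60.169.204.72/29


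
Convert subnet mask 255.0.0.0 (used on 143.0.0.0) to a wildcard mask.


Subnet mask: 255.0.0.0
Wildcard = 255.255.255.255 - subnet mask
255 - 255 = 0
255 - 0 = 255
255 - 0 = 255
255 - 0 = 255
Wildcard: 0.255.255.255
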